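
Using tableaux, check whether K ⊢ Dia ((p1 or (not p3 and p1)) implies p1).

Tableau for the negation not Dia ((p1 or (not p3 and p1)) implies p1):
1. not Dia ((p1 or (not p3 and p1)) implies p1), u
The negation has an open branch (countermodel exists).

Not valid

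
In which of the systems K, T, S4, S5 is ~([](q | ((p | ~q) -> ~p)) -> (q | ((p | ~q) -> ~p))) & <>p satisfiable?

K

K-tableau for the formula:
1. ~([](q | ((p | ~q) -> ~p)) -> (q | ((p | ~q) -> ~p))) & <>p, w0
2. ~([](q | ((p | ~q) -> ~p)) -> (q | ((p | ~q) -> ~p))), w0
3. <>p, w0
4. [](q | ((p | ~q) -> ~p)), w0
5. ~(q | ((p | ~q) -> ~p)), w0
6. ~q, w0
7. ~((p | ~q) -> ~p), w0
8. p | ~q, w0
9. p, w0
10. p, w1
11. q | ((p | ~q) -> ~p), w1
12. q, w1
Accessibility: w0Rw1
Complete open branch: satisfiable in K.
T-tableau for the formula:
1. ~([](q | ((p | ~q) -> ~p)) -> (q | ((p | ~q) -> ~p))) & <>p, w0
2. ~([](q | ((p | ~q) -> ~p)) -> (q | ((p | ~q) -> ~p))), w0
3. <>p, w0
4. [](q | ((p | ~q) -> ~p)), w0
5. ~(q | ((p | ~q) -> ~p)), w0
6. ~q, w0
7. ~((p | ~q) -> ~p), w0
8. p | ~q, w0
9. p, w0
10. q | ((p | ~q) -> ~p), w0
11. (p | ~q) -> ~p, w0
12. ~(p | ~q), w0
13. ~p, w0
14. q, w0
Accessibility: w0Rw0
Branch closes: p and ~p both at w0.
Every branch closes (one shown): unsatisfiable in T, hence also in S4, S5 (every S4/S5-frame is a T-frame).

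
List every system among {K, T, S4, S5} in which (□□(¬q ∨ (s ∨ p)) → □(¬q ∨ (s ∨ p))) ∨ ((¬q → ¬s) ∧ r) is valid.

T, S4, S5

T-tableau for the negation ¬((□□(¬q ∨ (s ∨ p)) → □(¬q ∨ (s ∨ p))) ∨ ((¬q → ¬s) ∧ r)):
1. ¬((□□(¬q ∨ (s ∨ p)) → □(¬q ∨ (s ∨ p))) ∨ ((¬q → ¬s) ∧ r)), u
2. ¬(□□(¬q ∨ (s ∨ p)) → □(¬q ∨ (s ∨ p))), u
3. ¬((¬q → ¬s) ∧ r), u
4. □□(¬q ∨ (s ∨ p)), u
5. ¬□(¬q ∨ (s ∨ p)), u
6. □(¬q ∨ (s ∨ p)), u
7. ¬q ∨ (s ∨ p), u
8. ¬(¬q → ¬s), u
9. ¬q, u
10. s, u
11. s ∨ p, u
12. p, u
13. ¬(¬q ∨ (s ∨ p)), v
14. q, v
15. ¬(s ∨ p), v
16. ¬s, v
17. ¬p, v
18. □(¬q ∨ (s ∨ p)), v
19. ¬q ∨ (s ∨ p), v
20. s ∨ p, v
21. p, v
Accessibility: uRu, uRv, vRv
Branch closes: p and ¬p both at v.
Every branch closes (one shown): valid in T, hence also in S4, S5 (every theorem of T is a theorem of S4 and S5).
K-tableau for the negation ¬((□□(¬q ∨ (s ∨ p)) → □(¬q ∨ (s ∨ p))) ∨ ((¬q → ¬s) ∧ r)):
1. ¬((□□(¬q ∨ (s ∨ p)) → □(¬q ∨ (s ∨ p))) ∨ ((¬q → ¬s) ∧ r)), u
2. ¬(□□(¬q ∨ (s ∨ p)) → □(¬q ∨ (s ∨ p))), u
3. ¬((¬q → ¬s) ∧ r), u
4. □□(¬q ∨ (s ∨ p)), u
5. ¬□(¬q ∨ (s ∨ p)), u
6. ¬r, u
7. ¬(¬q ∨ (s ∨ p)), v
8. q, v
9. ¬(s ∨ p), v
10. ¬s, v
11. ¬p, v
12. □(¬q ∨ (s ∨ p)), v
Accessibility: uRv
Complete open branch: countermodel on a K-frame, so not valid in K.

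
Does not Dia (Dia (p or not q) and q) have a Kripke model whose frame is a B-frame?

Satisfiable

1. not Dia (Dia (p or not q) and q), w0
2. not (Dia (p or not q) and q), w0   [neg-Dia-rule on 1 via w0Rw0]
3. not q, w0   [neg-and-rule on 2 (branches; this branch)]
Accessibility: w0Rw0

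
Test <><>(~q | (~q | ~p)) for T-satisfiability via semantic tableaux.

1. <><>(~q | (~q | ~p)), 0
2. <>(~q | (~q | ~p)), 1
3. ~q | (~q | ~p), 2
4. ~q | ~p, 2
5. ~p, 2
Accessibility: 0R0, 0R1, 1R1, 1R2, 2R2

Yes, satisfiable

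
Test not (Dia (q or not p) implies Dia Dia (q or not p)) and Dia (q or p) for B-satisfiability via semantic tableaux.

Unsatisfiable

1. not (Dia (q or not p) implies Dia Dia (q or not p)) and Dia (q or p), 0
2. not (Dia (q or not p) implies Dia Dia (q or not p)), 0   [and-rule on 1]
3. Dia (q or p), 0   [and-rule on 1]
4. Dia (q or not p), 0   [neg-implies-rule on 2]
5. not Dia Dia (q or not p), 0   [neg-implies-rule on 2]
6. not Dia (q or not p), 0   [neg-Dia-rule on 5 via 0R0]
7. not (q or not p), 0   [neg-Dia-rule on 6 via 0R0]
8. not q, 0   [neg-or-rule on 7]
9. p, 0   [neg-or-rule on 7]
10. q or p, 1   [Dia-rule on 3: fresh world 1, 0R1]
11. not Dia (q or not p), 1   [neg-Dia-rule on 5 via 0R1]
12. not (q or not p), 1   [neg-Dia-rule on 6 via 0R1]
13. not q, 1   [neg-or-rule on 12]
14. p, 1   [neg-or-rule on 12]
15. q or not p, 2   [Dia-rule on 4: fresh world 2, 0R2]
16. not Dia (q or not p), 2   [neg-Dia-rule on 5 via 0R2]
17. not (q or not p), 2   [neg-Dia-rule on 6 via 0R2]
18. not q, 2   [neg-or-rule on 17]
19. p, 2   [neg-or-rule on 17]
20. not p, 2   [or-rule on 15 (branches; this branch)]
Accessibility: 0R0, 0R1, 0R2, 1R0, 1R1, 2R0, 2R2
Branch closes: p and not p both at 2.
All branches of the tableau close; one closing branch shown above.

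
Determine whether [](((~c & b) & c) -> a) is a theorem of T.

Valid in T

Tableau for the negation ~[](((~c & b) & c) -> a):
1. ~[](((~c & b) & c) -> a), 0
2. ~(((~c & b) & c) -> a), 1
3. (~c & b) & c, 1
4. ~a, 1
5. ~c & b, 1
6. c, 1
7. ~c, 1
8. b, 1
Accessibility: 0R0, 0R1, 1R1
Branch closes: c and ~c both at 1.
All branches of the negation close; one closing branch shown above.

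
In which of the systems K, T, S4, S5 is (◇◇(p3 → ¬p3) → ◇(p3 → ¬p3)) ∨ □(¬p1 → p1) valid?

S4-tableau for the negation ¬((◇◇(p3 → ¬p3) → ◇(p3 → ¬p3)) ∨ □(¬p1 → p1)):
1. ¬((◇◇(p3 → ¬p3) → ◇(p3 → ¬p3)) ∨ □(¬p1 → p1)), u
2. ¬(◇◇(p3 → ¬p3) → ◇(p3 → ¬p3)), u
3. ¬□(¬p1 → p1), u
4. ◇◇(p3 → ¬p3), u
5. ¬◇(p3 → ¬p3), u
6. ¬(p3 → ¬p3), u
7. p3, u
8. ¬(¬p1 → p1), v
9. ¬p1, v
10. ¬(p3 → ¬p3), v
11. p3, v
12. ◇(p3 → ¬p3), w
13. ¬(p3 → ¬p3), w
14. p3, w
15. p3 → ¬p3, x
16. ¬(p3 → ¬p3), x
17. p3, x
18. ¬p3, x
Accessibility: uRu, uRv, uRw, uRx, vRv, wRw, wRx, xRx
Branch closes: p3 and ¬p3 both at x.
Every branch closes (one shown): valid in S4, hence also in S5 (every theorem of S4 is a theorem of S5).
T-tableau for the negation ¬((◇◇(p3 → ¬p3) → ◇(p3 → ¬p3)) ∨ □(¬p1 → p1)):
1. ¬((◇◇(p3 → ¬p3) → ◇(p3 → ¬p3)) ∨ □(¬p1 → p1)), u
2. ¬(◇◇(p3 → ¬p3) → ◇(p3 → ¬p3)), u
3. ¬□(¬p1 → p1), u
4. ◇◇(p3 → ¬p3), u
5. ¬◇(p3 → ¬p3), u
6. ¬(p3 → ¬p3), u
7. p3, u
8. ¬(¬p1 → p1), v
9. ¬p1, v
10. ¬(p3 → ¬p3), v
11. p3, v
12. ◇(p3 → ¬p3), w
13. ¬(p3 → ¬p3), w
14. p3, w
15. p3 → ¬p3, x
16. ¬p3, x
Accessibility: uRu, uRv, uRw, vRv, wRw, wRx, xRx
Complete open branch: countermodel on a T-frame, so not valid in T, nor in K (the same frame is also a K-frame).

S4, S5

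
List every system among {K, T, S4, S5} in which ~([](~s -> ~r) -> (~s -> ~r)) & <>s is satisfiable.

K-tableau for the formula:
1. ~([](~s -> ~r) -> (~s -> ~r)) & <>s, u
2. ~([](~s -> ~r) -> (~s -> ~r)), u   [&-rule on 1]
3. <>s, u   [&-rule on 1]
4. [](~s -> ~r), u   [~->-rule on 2]
5. ~(~s -> ~r), u   [~->-rule on 2]
6. ~s, u   [~->-rule on 5]
7. r, u   [~->-rule on 5]
8. s, v   [<>-rule on 3: fresh world v, uRv]
9. ~s -> ~r, v   [[]-rule on 4 via uRv]
10. ~r, v   [->-rule on 9 (branches; this branch)]
Accessibility: uRv
Complete open branch: satisfiable in K.
T-tableau for the formula:
1. ~([](~s -> ~r) -> (~s -> ~r)) & <>s, u
2. ~([](~s -> ~r) -> (~s -> ~r)), u   [&-rule on 1]
3. <>s, u   [&-rule on 1]
4. [](~s -> ~r), u   [~->-rule on 2]
5. ~(~s -> ~r), u   [~->-rule on 2]
6. ~s, u   [~->-rule on 5]
7. r, u   [~->-rule on 5]
8. ~s -> ~r, u   [[]-rule on 4 via uRu]
9. ~r, u   [->-rule on 8 (branches; this branch)]
Accessibility: uRu
Branch closes: r and ~r both at u.
Every branch closes (one shown): unsatisfiable in T, hence also in S4, S5 (every S4/S5-frame is a T-frame).

K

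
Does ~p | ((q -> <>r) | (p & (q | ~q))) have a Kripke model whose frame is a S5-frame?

1. ~p | ((q -> <>r) | (p & (q | ~q))), u
2. (q -> <>r) | (p & (q | ~q)), u
3. p & (q | ~q), u
4. p, u
5. q | ~q, u
6. ~q, u
Accessibility: uRu

Yes, satisfiable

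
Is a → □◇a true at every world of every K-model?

No, not valid

Tableau for the negation ¬(a → □◇a):
1. ¬(a → □◇a), 0
2. a, 0
3. ¬□◇a, 0
4. ¬◇a, 1
Accessibility: 0R1
The negation has an open branch (countermodel exists).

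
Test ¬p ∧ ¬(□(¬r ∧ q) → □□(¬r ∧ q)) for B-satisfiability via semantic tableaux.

Satisfiable (open branch found)

1. ¬p ∧ ¬(□(¬r ∧ q) → □□(¬r ∧ q)), u
2. ¬p, u
3. ¬(□(¬r ∧ q) → □□(¬r ∧ q)), u
4. □(¬r ∧ q), u
5. ¬□□(¬r ∧ q), u
6. ¬r ∧ q, u
7. ¬r, u
8. q, u
9. ¬□(¬r ∧ q), v
10. ¬r ∧ q, v
11. ¬r, v
12. q, v
13. ¬(¬r ∧ q), w
14. ¬q, w
Accessibility: uRu, uRv, vRu, vRv, vRw, wRv, wRw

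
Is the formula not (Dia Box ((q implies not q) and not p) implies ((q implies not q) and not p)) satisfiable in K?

1. not (Dia Box ((q implies not q) and not p) implies ((q implies not q) and not p)), 0
2. Dia Box ((q implies not q) and not p), 0   [neg-implies-rule on 1]
3. not ((q implies not q) and not p), 0   [neg-implies-rule on 1]
4. p, 0   [neg-and-rule on 3 (branches; this branch)]
5. Box ((q implies not q) and not p), 1   [Dia-rule on 2: fresh world 1, 0R1]
Accessibility: 0R1

Satisfiable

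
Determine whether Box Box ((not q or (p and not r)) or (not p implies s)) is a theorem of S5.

Invalid (countermodel exists)

Tableau for the negation not Box Box ((not q or (p and not r)) or (not p implies s)):
1. not Box Box ((not q or (p and not r)) or (not p implies s)), u
2. not Box ((not q or (p and not r)) or (not p implies s)), v
3. not ((not q or (p and not r)) or (not p implies s)), w
4. not (not q or (p and not r)), w
5. not (not p implies s), w
6. q, w
7. not (p and not r), w
8. not p, w
9. not s, w
10. r, w
Accessibility: uRu, uRv, uRw, vRu, vRv, vRw, wRu, wRv, wRw
The negation has an open branch (countermodel exists).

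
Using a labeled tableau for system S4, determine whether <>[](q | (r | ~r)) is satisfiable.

1. <>[](q | (r | ~r)), 0
2. [](q | (r | ~r)), 1
3. q | (r | ~r), 1
4. r | ~r, 1
5. ~r, 1
Accessibility: 0R0, 0R1, 1R1

Yes, satisfiable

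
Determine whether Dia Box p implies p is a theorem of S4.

Tableau for the negation not (Dia Box p implies p):
1. not (Dia Box p implies p), u
2. Dia Box p, u
3. not p, u
4. Box p, v
5. p, v
Accessibility: uRu, uRv, vRv
The negation has an open branch (countermodel exists).

No, not valid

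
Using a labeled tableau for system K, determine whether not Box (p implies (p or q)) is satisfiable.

1. not Box (p implies (p or q)), 0
2. not (p implies (p or q)), 1
3. p, 1
4. not (p or q), 1
5. not p, 1
6. not q, 1
Accessibility: 0R1
Branch closes: p and not p both at 1.
All branches of the tableau close; one closing branch shown above.

Unsatisfiable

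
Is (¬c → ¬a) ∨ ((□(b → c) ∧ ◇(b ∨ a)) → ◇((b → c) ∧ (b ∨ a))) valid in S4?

Valid

Tableau for the negation ¬((¬c → ¬a) ∨ ((□(b → c) ∧ ◇(b ∨ a)) → ◇((b → c) ∧ (b ∨ a)))):
1. ¬((¬c → ¬a) ∨ ((□(b → c) ∧ ◇(b ∨ a)) → ◇((b → c) ∧ (b ∨ a)))), w0
2. ¬(¬c → ¬a), w0   [¬∨-rule on 1]
3. ¬((□(b → c) ∧ ◇(b ∨ a)) → ◇((b → c) ∧ (b ∨ a))), w0   [¬∨-rule on 1]
4. ¬c, w0   [¬→-rule on 2]
5. a, w0   [¬→-rule on 2]
6. □(b → c) ∧ ◇(b ∨ a), w0   [¬→-rule on 3]
7. ¬◇((b → c) ∧ (b ∨ a)), w0   [¬→-rule on 3]
8. □(b → c), w0   [∧-rule on 6]
9. ◇(b ∨ a), w0   [∧-rule on 6]
10. ¬((b → c) ∧ (b ∨ a)), w0   [¬◇-rule on 7 via w0Rw0]
11. b → c, w0   [□-rule on 8 via w0Rw0]
12. ¬(b → c), w0   [¬∧-rule on 10 (branches; this branch)]
13. b, w0   [¬→-rule on 12]
14. c, w0   [→-rule on 11 (branches; this branch)]
Accessibility: w0Rw0
Branch closes: c and ¬c both at w0.
All branches of the negation close; one closing branch shown above.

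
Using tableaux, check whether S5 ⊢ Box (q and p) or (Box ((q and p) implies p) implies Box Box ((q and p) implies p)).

Valid

Tableau for the negation not (Box (q and p) or (Box ((q and p) implies p) implies Box Box ((q and p) implies p))):
1. not (Box (q and p) or (Box ((q and p) implies p) implies Box Box ((q and p) implies p))), w0
2. not Box (q and p), w0   [neg-or-rule on 1]
3. not (Box ((q and p) implies p) implies Box Box ((q and p) implies p)), w0   [neg-or-rule on 1]
4. Box ((q and p) implies p), w0   [neg-implies-rule on 3]
5. not Box Box ((q and p) implies p), w0   [neg-implies-rule on 3]
6. (q and p) implies p, w0   [Box-rule on 4 via w0Rw0]
7. not (q and p), w0   [implies-rule on 6 (branches; this branch)]
8. not p, w0   [neg-and-rule on 7 (branches; this branch)]
9. not (q and p), w1   [neg-Box-rule on 2: fresh world w1, w0Rw1]
10. (q and p) implies p, w1   [Box-rule on 4 via w0Rw1]
11. not p, w1   [neg-and-rule on 9 (branches; this branch)]
12. not Box ((q and p) implies p), w2   [neg-Box-rule on 5: fresh world w2, w0Rw2]
13. (q and p) implies p, w2   [Box-rule on 4 via w0Rw2]
14. not (q and p), w2   [implies-rule on 13 (branches; this branch)]
15. not p, w2   [neg-and-rule on 14 (branches; this branch)]
16. not ((q and p) implies p), w3   [neg-Box-rule on 12: fresh world w3, w2Rw3]
17. q and p, w3   [neg-implies-rule on 16]
18. not p, w3   [neg-implies-rule on 16]
19. q, w3   [and-rule on 17]
20. p, w3   [and-rule on 17]
Accessibility: w0Rw0, w0Rw1, w0Rw2, w0Rw3, w1Rw0, w1Rw1, w1Rw2, w1Rw3, w2Rw0, w2Rw1, w2Rw2, w2Rw3, w3Rw0, w3Rw1, w3Rw2, w3Rw3
Branch closes: p and not p both at w3.
Every branch of the negation's tableau closes; the branch above is one of them.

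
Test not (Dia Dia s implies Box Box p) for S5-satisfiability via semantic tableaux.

1. not (Dia Dia s implies Box Box p), 0
2. Dia Dia s, 0   [neg-implies-rule on 1]
3. not Box Box p, 0   [neg-implies-rule on 1]
4. Dia s, 1   [Dia-rule on 2: fresh world 1, 0R1]
5. not Box p, 2   [neg-Box-rule on 3: fresh world 2, 0R2]
6. s, 3   [Dia-rule on 4: fresh world 3, 1R3]
7. not p, 4   [neg-Box-rule on 5: fresh world 4, 2R4]
Accessibility: 0R0, 0R1, 0R2, 0R3, 0R4, 1R0, 1R1, 1R2, 1R3, 1R4, 2R0, 2R1, 2R2, 2R3, 2R4, 3R0, 3R1, 3R2, 3R3, 3R4, 4R0, 4R1, 4R2, 4R3, 4R4

Satisfiable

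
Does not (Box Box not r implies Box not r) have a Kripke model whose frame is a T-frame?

1. not (Box Box not r implies Box not r), u
2. Box Box not r, u   [neg-implies-rule on 1]
3. not Box not r, u   [neg-implies-rule on 1]
4. Box not r, u   [Box-rule on 2 via uRu]
5. not r, u   [Box-rule on 4 via uRu]
6. r, v   [neg-Box-rule on 3: fresh world v, uRv]
7. Box not r, v   [Box-rule on 2 via uRv]
8. not r, v   [Box-rule on 4 via uRv]
Accessibility: uRu, uRv, vRv
Branch closes: r and not r both at v.
All branches of the tableau close; one closing branch shown above.

Unsatisfiable (every branch closes)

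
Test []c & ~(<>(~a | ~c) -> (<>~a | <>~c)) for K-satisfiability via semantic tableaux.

1. []c & ~(<>(~a | ~c) -> (<>~a | <>~c)), 0
2. []c, 0   [&-rule on 1]
3. ~(<>(~a | ~c) -> (<>~a | <>~c)), 0   [&-rule on 1]
4. <>(~a | ~c), 0   [~->-rule on 3]
5. ~(<>~a | <>~c), 0   [~->-rule on 3]
6. ~<>~a, 0   [~|-rule on 5]
7. ~<>~c, 0   [~|-rule on 5]
8. ~a | ~c, 1   [<>-rule on 4: fresh world 1, 0R1]
9. c, 1   [[]-rule on 2 via 0R1]
10. a, 1   [~<>-rule on 6 via 0R1]
11. ~c, 1   [|-rule on 8 (branches; this branch)]
Accessibility: 0R1
Branch closes: c and ~c both at 1.
All branches of the tableau close; one closing branch shown above.

No, unsatisfiable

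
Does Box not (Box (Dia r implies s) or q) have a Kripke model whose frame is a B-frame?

1. Box not (Box (Dia r implies s) or q), 0
2. not (Box (Dia r implies s) or q), 0
3. not Box (Dia r implies s), 0
4. not q, 0
5. not (Dia r implies s), 1
6. Dia r, 1
7. not s, 1
8. not (Box (Dia r implies s) or q), 1
9. not Box (Dia r implies s), 1
10. not q, 1
11. r, 2
12. not (Dia r implies s), 3
13. Dia r, 3
14. not s, 3
15. r, 4
Accessibility: 0R0, 0R1, 1R0, 1R1, 1R2, 1R3, 2R1, 2R2, 3R1, 3R3, 3R4, 4R3, 4R4

Yes, satisfiable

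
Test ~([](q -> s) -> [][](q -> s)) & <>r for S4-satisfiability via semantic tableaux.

1. ~([](q -> s) -> [][](q -> s)) & <>r, 0
2. ~([](q -> s) -> [][](q -> s)), 0   [&-rule on 1]
3. <>r, 0   [&-rule on 1]
4. [](q -> s), 0   [~->-rule on 2]
5. ~[][](q -> s), 0   [~->-rule on 2]
6. q -> s, 0   [[]-rule on 4 via 0R0]
7. s, 0   [->-rule on 6 (branches; this branch)]
8. r, 1   [<>-rule on 3: fresh world 1, 0R1]
9. q -> s, 1   [[]-rule on 4 via 0R1]
10. s, 1   [->-rule on 9 (branches; this branch)]
11. ~[](q -> s), 2   [~[]-rule on 5: fresh world 2, 0R2]
12. q -> s, 2   [[]-rule on 4 via 0R2]
13. s, 2   [->-rule on 12 (branches; this branch)]
14. ~(q -> s), 3   [~[]-rule on 11: fresh world 3, 2R3]
15. q, 3   [~->-rule on 14]
16. ~s, 3   [~->-rule on 14]
17. q -> s, 3   [[]-rule on 4 via 0R3]
18. s, 3   [->-rule on 17 (branches; this branch)]
Accessibility: 0R0, 0R1, 0R2, 0R3, 1R1, 2R2, 2R3, 3R3
Branch closes: s and ~s both at 3.
Every branch closes; the branch above is one of them.

Unsatisfiable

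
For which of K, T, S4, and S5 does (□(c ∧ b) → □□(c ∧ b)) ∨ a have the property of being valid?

S4, S5

T-tableau for the negation ¬((□(c ∧ b) → □□(c ∧ b)) ∨ a):
1. ¬((□(c ∧ b) → □□(c ∧ b)) ∨ a), u
2. ¬(□(c ∧ b) → □□(c ∧ b)), u
3. ¬a, u
4. □(c ∧ b), u
5. ¬□□(c ∧ b), u
6. c ∧ b, u
7. c, u
8. b, u
9. ¬□(c ∧ b), v
10. c ∧ b, v
11. c, v
12. b, v
13. ¬(c ∧ b), w
14. ¬b, w
Accessibility: uRu, uRv, vRv, vRw, wRw
Complete open branch: countermodel on a T-frame, so not valid in T, nor in K (the same frame is also a K-frame).
S4-tableau for the negation ¬((□(c ∧ b) → □□(c ∧ b)) ∨ a):
1. ¬((□(c ∧ b) → □□(c ∧ b)) ∨ a), u
2. ¬(□(c ∧ b) → □□(c ∧ b)), u
3. ¬a, u
4. □(c ∧ b), u
5. ¬□□(c ∧ b), u
6. c ∧ b, u
7. c, u
8. b, u
9. ¬□(c ∧ b), v
10. c ∧ b, v
11. c, v
12. b, v
13. ¬(c ∧ b), w
14. c ∧ b, w
15. c, w
16. b, w
17. ¬b, w
Accessibility: uRu, uRv, uRw, vRv, vRw, wRw
Branch closes: b and ¬b both at w.
Every branch closes (one shown): valid in S4, hence also in S5 (every theorem of S4 is a theorem of S5).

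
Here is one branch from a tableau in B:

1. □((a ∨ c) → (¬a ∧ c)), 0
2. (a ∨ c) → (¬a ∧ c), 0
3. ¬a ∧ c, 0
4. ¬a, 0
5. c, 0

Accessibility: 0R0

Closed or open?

No atom appears with both signs at the same world.

No, open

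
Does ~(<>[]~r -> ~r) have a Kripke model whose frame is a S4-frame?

1. ~(<>[]~r -> ~r), 0
2. <>[]~r, 0
3. r, 0
4. []~r, 1
5. ~r, 1
Accessibility: 0R0, 0R1, 1R1

Yes, satisfiable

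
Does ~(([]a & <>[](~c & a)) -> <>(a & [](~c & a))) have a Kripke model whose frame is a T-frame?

1. ~(([]a & <>[](~c & a)) -> <>(a & [](~c & a))), u
2. []a & <>[](~c & a), u
3. ~<>(a & [](~c & a)), u
4. []a, u
5. <>[](~c & a), u
6. ~(a & [](~c & a)), u
7. a, u
8. ~[](~c & a), u
9. [](~c & a), v
10. ~(a & [](~c & a)), v
11. a, v
12. ~c & a, v
13. ~c, v
14. ~[](~c & a), v
15. ~(~c & a), w
16. ~(a & [](~c & a)), w
17. a, w
18. c, w
19. ~[](~c & a), w
20. ~(~c & a), x
21. ~c & a, x
22. ~c, x
23. a, x
24. ~a, x
Accessibility: uRu, uRv, uRw, vRv, vRx, wRw, xRx
Branch closes: a and ~a both at x.
Every branch closes; the branch above is one of them.

No, unsatisfiable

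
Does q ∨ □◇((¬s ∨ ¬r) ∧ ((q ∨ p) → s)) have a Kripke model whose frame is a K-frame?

1. q ∨ □◇((¬s ∨ ¬r) ∧ ((q ∨ p) → s)), 0
2. □◇((¬s ∨ ¬r) ∧ ((q ∨ p) → s)), 0

Satisfiable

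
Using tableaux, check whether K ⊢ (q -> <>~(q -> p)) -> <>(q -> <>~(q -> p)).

Tableau for the negation ~((q -> <>~(q -> p)) -> <>(q -> <>~(q -> p))):
1. ~((q -> <>~(q -> p)) -> <>(q -> <>~(q -> p))), 0
2. q -> <>~(q -> p), 0
3. ~<>(q -> <>~(q -> p)), 0
4. <>~(q -> p), 0
5. ~(q -> p), 1
6. q, 1
7. ~p, 1
8. ~(q -> <>~(q -> p)), 1
9. ~<>~(q -> p), 1
Accessibility: 0R1
The negation has an open branch (countermodel exists).

No, not valid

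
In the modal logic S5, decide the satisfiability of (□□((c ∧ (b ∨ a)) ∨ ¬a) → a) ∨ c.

Yes, satisfiable

1. (□□((c ∧ (b ∨ a)) ∨ ¬a) → a) ∨ c, 0
2. c, 0
Accessibility: 0R0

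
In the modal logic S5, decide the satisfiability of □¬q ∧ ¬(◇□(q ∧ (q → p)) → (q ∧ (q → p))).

Unsatisfiable (every branch closes)

1. □¬q ∧ ¬(◇□(q ∧ (q → p)) → (q ∧ (q → p))), 0
2. □¬q, 0   [∧-rule on 1]
3. ¬(◇□(q ∧ (q → p)) → (q ∧ (q → p))), 0   [∧-rule on 1]
4. ◇□(q ∧ (q → p)), 0   [¬→-rule on 3]
5. ¬(q ∧ (q → p)), 0   [¬→-rule on 3]
6. ¬q, 0   [□-rule on 2 via 0R0]
7. □(q ∧ (q → p)), 1   [◇-rule on 4: fresh world 1, 0R1]
8. ¬q, 1   [□-rule on 2 via 0R1]
9. q ∧ (q → p), 0   [□-rule on 7 via 1R0]
10. q, 0   [∧-rule on 9]
11. q → p, 0   [∧-rule on 9]
Accessibility: 0R0, 0R1, 1R0, 1R1
Branch closes: q and ¬q both at 0.
(One branch shown.) All branches close.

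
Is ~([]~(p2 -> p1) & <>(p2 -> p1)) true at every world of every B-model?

Valid in B

Tableau for the negation []~(p2 -> p1) & <>(p2 -> p1):
1. []~(p2 -> p1) & <>(p2 -> p1), w0
2. []~(p2 -> p1), w0   [&-rule on 1]
3. <>(p2 -> p1), w0   [&-rule on 1]
4. ~(p2 -> p1), w0   [[]-rule on 2 via w0Rw0]
5. p2, w0   [~->-rule on 4]
6. ~p1, w0   [~->-rule on 4]
7. p2 -> p1, w1   [<>-rule on 3: fresh world w1, w0Rw1]
8. ~(p2 -> p1), w1   [[]-rule on 2 via w0Rw1]
9. p2, w1   [~->-rule on 8]
10. ~p1, w1   [~->-rule on 8]
11. p1, w1   [->-rule on 7 (branches; this branch)]
Accessibility: w0Rw0, w0Rw1, w1Rw0, w1Rw1
Branch closes: p1 and ~p1 both at w1.
All branches of the negation close; one closing branch shown above.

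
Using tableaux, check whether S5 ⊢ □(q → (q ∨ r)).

Yes, valid

Tableau for the negation ¬□(q → (q ∨ r)):
1. ¬□(q → (q ∨ r)), w0
2. ¬(q → (q ∨ r)), w1   [¬□-rule on 1: fresh world w1, w0Rw1]
3. q, w1   [¬→-rule on 2]
4. ¬(q ∨ r), w1   [¬→-rule on 2]
5. ¬q, w1   [¬∨-rule on 4]
6. ¬r, w1   [¬∨-rule on 4]
Accessibility: w0Rw0, w0Rw1, w1Rw0, w1Rw1
Branch closes: q and ¬q both at w1.
All branches of the negation close; one closing branch shown above.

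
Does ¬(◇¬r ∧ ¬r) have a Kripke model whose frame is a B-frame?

Satisfiable (open branch found)

1. ¬(◇¬r ∧ ¬r), w0
2. r, w0
Accessibility: w0Rw0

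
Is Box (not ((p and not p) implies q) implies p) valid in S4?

Yes, valid

Tableau for the negation not Box (not ((p and not p) implies q) implies p):
1. not Box (not ((p and not p) implies q) implies p), 0
2. not (not ((p and not p) implies q) implies p), 1   [neg-Box-rule on 1: fresh world 1, 0R1]
3. not ((p and not p) implies q), 1   [neg-implies-rule on 2]
4. not p, 1   [neg-implies-rule on 2]
5. p and not p, 1   [neg-implies-rule on 3]
6. not q, 1   [neg-implies-rule on 3]
7. p, 1   [and-rule on 5]
Accessibility: 0R0, 0R1, 1R1
Branch closes: p and not p both at 1.
Every branch of the negation's tableau closes; the branch above is one of them.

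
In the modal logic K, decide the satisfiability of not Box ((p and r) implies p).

No, unsatisfiable

1. not Box ((p and r) implies p), u
2. not ((p and r) implies p), v   [neg-Box-rule on 1: fresh world v, uRv]
3. p and r, v   [neg-implies-rule on 2]
4. not p, v   [neg-implies-rule on 2]
5. p, v   [and-rule on 3]
6. r, v   [and-rule on 3]
Accessibility: uRv
Branch closes: p and not p both at v.
(One branch shown.) All branches close.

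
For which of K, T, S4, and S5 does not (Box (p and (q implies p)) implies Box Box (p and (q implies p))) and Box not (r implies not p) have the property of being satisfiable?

K, T

T-tableau for the formula:
1. not (Box (p and (q implies p)) implies Box Box (p and (q implies p))) and Box not (r implies not p), u
2. not (Box (p and (q implies p)) implies Box Box (p and (q implies p))), u
3. Box not (r implies not p), u
4. Box (p and (q implies p)), u
5. not Box Box (p and (q implies p)), u
6. not (r implies not p), u
7. r, u
8. p, u
9. p and (q implies p), u
10. q implies p, u
11. not Box (p and (q implies p)), v
12. not (r implies not p), v
13. r, v
14. p, v
15. p and (q implies p), v
16. q implies p, v
17. not (p and (q implies p)), w
18. not (q implies p), w
19. q, w
20. not p, w
Accessibility: uRu, uRv, vRv, vRw, wRw
Complete open branch: satisfiable in T, hence also in K (this T-model is also a K-model).
S4-tableau for the formula:
1. not (Box (p and (q implies p)) implies Box Box (p and (q implies p))) and Box not (r implies not p), u
2. not (Box (p and (q implies p)) implies Box Box (p and (q implies p))), u
3. Box not (r implies not p), u
4. Box (p and (q implies p)), u
5. not Box Box (p and (q implies p)), u
6. not (r implies not p), u
7. r, u
8. p, u
9. p and (q implies p), u
10. q implies p, u
11. not Box (p and (q implies p)), v
12. not (r implies not p), v
13. r, v
14. p, v
15. p and (q implies p), v
16. q implies p, v
17. not (p and (q implies p)), w
18. not (r implies not p), w
19. r, w
20. p, w
21. p and (q implies p), w
22. q implies p, w
23. not (q implies p), w
24. q, w
25. not p, w
Accessibility: uRu, uRv, uRw, vRv, vRw, wRw
Branch closes: p and not p both at w.
Every branch closes (one shown): unsatisfiable in S4, hence also in S5 (every S5-frame is an S4-frame).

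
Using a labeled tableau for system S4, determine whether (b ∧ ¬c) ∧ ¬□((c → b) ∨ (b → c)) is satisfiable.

1. (b ∧ ¬c) ∧ ¬□((c → b) ∨ (b → c)), 0
2. b ∧ ¬c, 0   [∧-rule on 1]
3. ¬□((c → b) ∨ (b → c)), 0   [∧-rule on 1]
4. b, 0   [∧-rule on 2]
5. ¬c, 0   [∧-rule on 2]
6. ¬((c → b) ∨ (b → c)), 1   [¬□-rule on 3: fresh world 1, 0R1]
7. ¬(c → b), 1   [¬∨-rule on 6]
8. ¬(b → c), 1   [¬∨-rule on 6]
9. c, 1   [¬→-rule on 7]
10. ¬b, 1   [¬→-rule on 7]
11. b, 1   [¬→-rule on 8]
12. ¬c, 1   [¬→-rule on 8]
Accessibility: 0R0, 0R1, 1R1
Branch closes: b and ¬b both at 1.
Every branch closes; the branch above is one of them.

Unsatisfiable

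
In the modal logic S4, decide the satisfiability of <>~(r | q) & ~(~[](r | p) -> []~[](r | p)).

Satisfiable

1. <>~(r | q) & ~(~[](r | p) -> []~[](r | p)), w0
2. <>~(r | q), w0
3. ~(~[](r | p) -> []~[](r | p)), w0
4. ~[](r | p), w0
5. ~[]~[](r | p), w0
6. ~(r | q), w1
7. ~r, w1
8. ~q, w1
9. ~(r | p), w2
10. ~r, w2
11. ~p, w2
12. [](r | p), w3
13. r | p, w3
14. p, w3
Accessibility: w0Rw0, w0Rw1, w0Rw2, w0Rw3, w1Rw1, w2Rw2, w3Rw3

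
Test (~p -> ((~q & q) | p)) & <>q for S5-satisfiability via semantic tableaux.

Satisfiable (open branch found)

1. (~p -> ((~q & q) | p)) & <>q, 0
2. ~p -> ((~q & q) | p), 0
3. <>q, 0
4. (~q & q) | p, 0
5. p, 0
6. q, 1
Accessibility: 0R0, 0R1, 1R0, 1R1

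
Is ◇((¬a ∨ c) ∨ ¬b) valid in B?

Tableau for the negation ¬◇((¬a ∨ c) ∨ ¬b):
1. ¬◇((¬a ∨ c) ∨ ¬b), 0
2. ¬((¬a ∨ c) ∨ ¬b), 0
3. ¬(¬a ∨ c), 0
4. b, 0
5. a, 0
6. ¬c, 0
Accessibility: 0R0
The negation has an open branch (countermodel exists).

Invalid (countermodel exists)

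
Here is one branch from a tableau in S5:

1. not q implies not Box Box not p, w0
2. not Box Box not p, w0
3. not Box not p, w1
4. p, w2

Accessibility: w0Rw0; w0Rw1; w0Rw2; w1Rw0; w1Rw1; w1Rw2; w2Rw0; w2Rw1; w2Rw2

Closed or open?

No world carries both an atom and its negation.

Open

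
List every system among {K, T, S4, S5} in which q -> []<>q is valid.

S5-tableau for the negation ~(q -> []<>q):
1. ~(q -> []<>q), w0
2. q, w0   [~->-rule on 1]
3. ~[]<>q, w0   [~->-rule on 1]
4. ~<>q, w1   [~[]-rule on 3: fresh world w1, w0Rw1]
5. ~q, w0   [~<>-rule on 4 via w1Rw0]
Accessibility: w0Rw0, w0Rw1, w1Rw0, w1Rw1
Branch closes: q and ~q both at w0.
Every branch closes (one shown): valid in S5.
S4-tableau for the negation ~(q -> []<>q):
1. ~(q -> []<>q), w0
2. q, w0   [~->-rule on 1]
3. ~[]<>q, w0   [~->-rule on 1]
4. ~<>q, w1   [~[]-rule on 3: fresh world w1, w0Rw1]
5. ~q, w1   [~<>-rule on 4 via w1Rw1]
Accessibility: w0Rw0, w0Rw1, w1Rw1
Complete open branch: countermodel on an S4-frame, so not valid in S4, nor in K, T (the same frame is also a K-frame and a T-frame).

S5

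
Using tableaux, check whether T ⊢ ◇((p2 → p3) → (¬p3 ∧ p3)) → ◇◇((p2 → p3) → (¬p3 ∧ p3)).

Valid

Tableau for the negation ¬(◇((p2 → p3) → (¬p3 ∧ p3)) → ◇◇((p2 → p3) → (¬p3 ∧ p3))):
1. ¬(◇((p2 → p3) → (¬p3 ∧ p3)) → ◇◇((p2 → p3) → (¬p3 ∧ p3))), 0
2. ◇((p2 → p3) → (¬p3 ∧ p3)), 0   [¬→-rule on 1]
3. ¬◇◇((p2 → p3) → (¬p3 ∧ p3)), 0   [¬→-rule on 1]
4. ¬◇((p2 → p3) → (¬p3 ∧ p3)), 0   [¬◇-rule on 3 via 0R0]
5. ¬((p2 → p3) → (¬p3 ∧ p3)), 0   [¬◇-rule on 4 via 0R0]
6. p2 → p3, 0   [¬→-rule on 5]
7. ¬(¬p3 ∧ p3), 0   [¬→-rule on 5]
8. p3, 0   [→-rule on 6 (branches; this branch)]
9. (p2 → p3) → (¬p3 ∧ p3), 1   [◇-rule on 2: fresh world 1, 0R1]
10. ¬◇((p2 → p3) → (¬p3 ∧ p3)), 1   [¬◇-rule on 3 via 0R1]
11. ¬((p2 → p3) → (¬p3 ∧ p3)), 1   [¬◇-rule on 4 via 0R1]
12. p2 → p3, 1   [¬→-rule on 11]
13. ¬(¬p3 ∧ p3), 1   [¬→-rule on 11]
14. ¬(p2 → p3), 1   [→-rule on 9 (branches; this branch)]
15. p2, 1   [¬→-rule on 14]
16. ¬p3, 1   [¬→-rule on 14]
17. p3, 1   [→-rule on 12 (branches; this branch)]
Accessibility: 0R0, 0R1, 1R1
Branch closes: p3 and ¬p3 both at 1.
All branches of the negation close; one closing branch shown above.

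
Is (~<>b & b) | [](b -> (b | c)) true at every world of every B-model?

Valid

Tableau for the negation ~((~<>b & b) | [](b -> (b | c))):
1. ~((~<>b & b) | [](b -> (b | c))), 0
2. ~(~<>b & b), 0
3. ~[](b -> (b | c)), 0
4. ~b, 0
5. ~(b -> (b | c)), 1
6. b, 1
7. ~(b | c), 1
8. ~b, 1
9. ~c, 1
Accessibility: 0R0, 0R1, 1R0, 1R1
Branch closes: b and ~b both at 1.
Every branch of the negation's tableau closes; the branch above is one of them.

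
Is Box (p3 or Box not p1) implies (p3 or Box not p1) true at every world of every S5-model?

Tableau for the negation not (Box (p3 or Box not p1) implies (p3 or Box not p1)):
1. not (Box (p3 or Box not p1) implies (p3 or Box not p1)), 0
2. Box (p3 or Box not p1), 0   [neg-implies-rule on 1]
3. not (p3 or Box not p1), 0   [neg-implies-rule on 1]
4. not p3, 0   [neg-or-rule on 3]
5. not Box not p1, 0   [neg-or-rule on 3]
6. p3 or Box not p1, 0   [Box-rule on 2 via 0R0]
7. Box not p1, 0   [or-rule on 6 (branches; this branch)]
8. not p1, 0   [Box-rule on 7 via 0R0]
9. p1, 1   [neg-Box-rule on 5: fresh world 1, 0R1]
10. p3 or Box not p1, 1   [Box-rule on 2 via 0R1]
11. not p1, 1   [Box-rule on 7 via 0R1]
Accessibility: 0R0, 0R1, 1R0, 1R1
Branch closes: p1 and not p1 both at 1.
All branches of the negation close; one closing branch shown above.

Valid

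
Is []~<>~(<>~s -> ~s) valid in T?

Invalid (countermodel exists)

Tableau for the negation ~[]~<>~(<>~s -> ~s):
1. ~[]~<>~(<>~s -> ~s), 0
2. <>~(<>~s -> ~s), 1
3. ~(<>~s -> ~s), 2
4. <>~s, 2
5. s, 2
6. ~s, 3
Accessibility: 0R0, 0R1, 1R1, 1R2, 2R2, 2R3, 3R3
The negation has an open branch (countermodel exists).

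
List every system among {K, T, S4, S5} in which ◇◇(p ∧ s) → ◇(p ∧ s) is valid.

S4, S5

S4-tableau for the negation ¬(◇◇(p ∧ s) → ◇(p ∧ s)):
1. ¬(◇◇(p ∧ s) → ◇(p ∧ s)), u
2. ◇◇(p ∧ s), u
3. ¬◇(p ∧ s), u
4. ¬(p ∧ s), u
5. ¬s, u
6. ◇(p ∧ s), v
7. ¬(p ∧ s), v
8. ¬s, v
9. p ∧ s, w
10. p, w
11. s, w
12. ¬(p ∧ s), w
13. ¬s, w
Accessibility: uRu, uRv, uRw, vRv, vRw, wRw
Branch closes: s and ¬s both at w.
Every branch closes (one shown): valid in S4, hence also in S5 (every theorem of S4 is a theorem of S5).
T-tableau for the negation ¬(◇◇(p ∧ s) → ◇(p ∧ s)):
1. ¬(◇◇(p ∧ s) → ◇(p ∧ s)), u
2. ◇◇(p ∧ s), u
3. ¬◇(p ∧ s), u
4. ¬(p ∧ s), u
5. ¬s, u
6. ◇(p ∧ s), v
7. ¬(p ∧ s), v
8. ¬s, v
9. p ∧ s, w
10. p, w
11. s, w
Accessibility: uRu, uRv, vRv, vRw, wRw
Complete open branch: countermodel on a T-frame, so not valid in T, nor in K (the same frame is also a K-frame).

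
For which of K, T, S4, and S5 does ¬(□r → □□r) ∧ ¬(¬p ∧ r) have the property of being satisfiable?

T-tableau for the formula:
1. ¬(□r → □□r) ∧ ¬(¬p ∧ r), 0
2. ¬(□r → □□r), 0
3. ¬(¬p ∧ r), 0
4. □r, 0
5. ¬□□r, 0
6. r, 0
7. p, 0
8. ¬□r, 1
9. r, 1
10. ¬r, 2
Accessibility: 0R0, 0R1, 1R1, 1R2, 2R2
Complete open branch: satisfiable in T, hence also in K (this T-model is also a K-model).
S4-tableau for the formula:
1. ¬(□r → □□r) ∧ ¬(¬p ∧ r), 0
2. ¬(□r → □□r), 0
3. ¬(¬p ∧ r), 0
4. □r, 0
5. ¬□□r, 0
6. r, 0
7. p, 0
8. ¬□r, 1
9. r, 1
10. ¬r, 2
11. r, 2
Accessibility: 0R0, 0R1, 0R2, 1R1, 1R2, 2R2
Branch closes: r and ¬r both at 2.
Every branch closes (one shown): unsatisfiable in S4, hence also in S5 (every S5-frame is an S4-frame).

K, T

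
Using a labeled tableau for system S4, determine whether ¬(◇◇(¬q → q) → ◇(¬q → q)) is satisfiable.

Unsatisfiable (every branch closes)

1. ¬(◇◇(¬q → q) → ◇(¬q → q)), u
2. ◇◇(¬q → q), u
3. ¬◇(¬q → q), u
4. ¬(¬q → q), u
5. ¬q, u
6. ◇(¬q → q), v
7. ¬(¬q → q), v
8. ¬q, v
9. ¬q → q, w
10. ¬(¬q → q), w
11. ¬q, w
12. q, w
Accessibility: uRu, uRv, uRw, vRv, vRw, wRw
Branch closes: q and ¬q both at w.
Every branch closes; the branch above is one of them.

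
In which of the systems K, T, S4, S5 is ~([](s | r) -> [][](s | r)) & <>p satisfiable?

S4-tableau for the formula:
1. ~([](s | r) -> [][](s | r)) & <>p, w0
2. ~([](s | r) -> [][](s | r)), w0
3. <>p, w0
4. [](s | r), w0
5. ~[][](s | r), w0
6. s | r, w0
7. r, w0
8. p, w1
9. s | r, w1
10. r, w1
11. ~[](s | r), w2
12. s | r, w2
13. r, w2
14. ~(s | r), w3
15. ~s, w3
16. ~r, w3
17. s | r, w3
18. r, w3
Accessibility: w0Rw0, w0Rw1, w0Rw2, w0Rw3, w1Rw1, w2Rw2, w2Rw3, w3Rw3
Branch closes: r and ~r both at w3.
Every branch closes (one shown): unsatisfiable in S4, hence also in S5 (every S5-frame is an S4-frame).
T-tableau for the formula:
1. ~([](s | r) -> [][](s | r)) & <>p, w0
2. ~([](s | r) -> [][](s | r)), w0
3. <>p, w0
4. [](s | r), w0
5. ~[][](s | r), w0
6. s | r, w0
7. r, w0
8. p, w1
9. s | r, w1
10. r, w1
11. ~[](s | r), w2
12. s | r, w2
13. r, w2
14. ~(s | r), w3
15. ~s, w3
16. ~r, w3
Accessibility: w0Rw0, w0Rw1, w0Rw2, w1Rw1, w2Rw2, w2Rw3, w3Rw3
Complete open branch: satisfiable in T, hence also in K (this T-model is also a K-model).

K, T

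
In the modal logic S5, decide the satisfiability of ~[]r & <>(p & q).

1. ~[]r & <>(p & q), u
2. ~[]r, u   [&-rule on 1]
3. <>(p & q), u   [&-rule on 1]
4. ~r, v   [~[]-rule on 2: fresh world v, uRv]
5. p & q, w   [<>-rule on 3: fresh world w, uRw]
6. p, w   [&-rule on 5]
7. q, w   [&-rule on 5]
Accessibility: uRu, uRv, uRw, vRu, vRv, vRw, wRu, wRv, wRw

Satisfiable (open branch found)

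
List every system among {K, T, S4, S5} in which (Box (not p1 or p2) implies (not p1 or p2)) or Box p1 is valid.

T, S4, S5

K-tableau for the negation not ((Box (not p1 or p2) implies (not p1 or p2)) or Box p1):
1. not ((Box (not p1 or p2) implies (not p1 or p2)) or Box p1), w0
2. not (Box (not p1 or p2) implies (not p1 or p2)), w0   [neg-or-rule on 1]
3. not Box p1, w0   [neg-or-rule on 1]
4. Box (not p1 or p2), w0   [neg-implies-rule on 2]
5. not (not p1 or p2), w0   [neg-implies-rule on 2]
6. p1, w0   [neg-or-rule on 5]
7. not p2, w0   [neg-or-rule on 5]
8. not p1, w1   [neg-Box-rule on 3: fresh world w1, w0Rw1]
9. not p1 or p2, w1   [Box-rule on 4 via w0Rw1]
10. p2, w1   [or-rule on 9 (branches; this branch)]
Accessibility: w0Rw1
Complete open branch: countermodel on a K-frame, so not valid in K.
T-tableau for the negation not ((Box (not p1 or p2) implies (not p1 or p2)) or Box p1):
1. not ((Box (not p1 or p2) implies (not p1 or p2)) or Box p1), w0
2. not (Box (not p1 or p2) implies (not p1 or p2)), w0   [neg-or-rule on 1]
3. not Box p1, w0   [neg-or-rule on 1]
4. Box (not p1 or p2), w0   [neg-implies-rule on 2]
5. not (not p1 or p2), w0   [neg-implies-rule on 2]
6. p1, w0   [neg-or-rule on 5]
7. not p2, w0   [neg-or-rule on 5]
8. not p1 or p2, w0   [Box-rule on 4 via w0Rw0]
9. p2, w0   [or-rule on 8 (branches; this branch)]
Accessibility: w0Rw0
Branch closes: p2 and not p2 both at w0.
Every branch closes (one shown): valid in T, hence also in S4, S5 (every theorem of T is a theorem of S4 and S5).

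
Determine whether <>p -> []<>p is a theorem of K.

Tableau for the negation ~(<>p -> []<>p):
1. ~(<>p -> []<>p), 0
2. <>p, 0   [~->-rule on 1]
3. ~[]<>p, 0   [~->-rule on 1]
4. p, 1   [<>-rule on 2: fresh world 1, 0R1]
5. ~<>p, 2   [~[]-rule on 3: fresh world 2, 0R2]
Accessibility: 0R1, 0R2
The negation has an open branch (countermodel exists).

Invalid (countermodel exists)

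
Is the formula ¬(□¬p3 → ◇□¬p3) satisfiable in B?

1. ¬(□¬p3 → ◇□¬p3), w0
2. □¬p3, w0
3. ¬◇□¬p3, w0
4. ¬p3, w0
5. ¬□¬p3, w0
6. p3, w1
7. ¬p3, w1
Accessibility: w0Rw0, w0Rw1, w1Rw0, w1Rw1
Branch closes: p3 and ¬p3 both at w1.
Every branch closes; the branch above is one of them.

Unsatisfiable (every branch closes)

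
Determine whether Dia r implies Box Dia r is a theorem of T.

No, not valid

Tableau for the negation not (Dia r implies Box Dia r):
1. not (Dia r implies Box Dia r), 0
2. Dia r, 0   [neg-implies-rule on 1]
3. not Box Dia r, 0   [neg-implies-rule on 1]
4. r, 1   [Dia-rule on 2: fresh world 1, 0R1]
5. not Dia r, 2   [neg-Box-rule on 3: fresh world 2, 0R2]
6. not r, 2   [neg-Dia-rule on 5 via 2R2]
Accessibility: 0R0, 0R1, 0R2, 1R1, 2R2
The negation has an open branch (countermodel exists).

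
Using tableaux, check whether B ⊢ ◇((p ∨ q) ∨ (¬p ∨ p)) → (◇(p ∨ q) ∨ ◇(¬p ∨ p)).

Tableau for the negation ¬(◇((p ∨ q) ∨ (¬p ∨ p)) → (◇(p ∨ q) ∨ ◇(¬p ∨ p))):
1. ¬(◇((p ∨ q) ∨ (¬p ∨ p)) → (◇(p ∨ q) ∨ ◇(¬p ∨ p))), u
2. ◇((p ∨ q) ∨ (¬p ∨ p)), u
3. ¬(◇(p ∨ q) ∨ ◇(¬p ∨ p)), u
4. ¬◇(p ∨ q), u
5. ¬◇(¬p ∨ p), u
6. ¬(p ∨ q), u
7. ¬p, u
8. ¬q, u
9. ¬(¬p ∨ p), u
10. p, u
Accessibility: uRu
Branch closes: p and ¬p both at u.
All branches of the negation close; one closing branch shown above.

Valid in B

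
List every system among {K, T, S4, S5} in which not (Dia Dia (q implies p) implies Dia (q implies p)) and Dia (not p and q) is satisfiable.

K, T

S4-tableau for the formula:
1. not (Dia Dia (q implies p) implies Dia (q implies p)) and Dia (not p and q), u
2. not (Dia Dia (q implies p) implies Dia (q implies p)), u
3. Dia (not p and q), u
4. Dia Dia (q implies p), u
5. not Dia (q implies p), u
6. not (q implies p), u
7. q, u
8. not p, u
9. not p and q, v
10. not p, v
11. q, v
12. not (q implies p), v
13. Dia (q implies p), w
14. not (q implies p), w
15. q, w
16. not p, w
17. q implies p, x
18. not (q implies p), x
19. q, x
20. not p, x
21. p, x
Accessibility: uRu, uRv, uRw, uRx, vRv, wRw, wRx, xRx
Branch closes: p and not p both at x.
Every branch closes (one shown): unsatisfiable in S4, hence also in S5 (every S5-frame is an S4-frame).
T-tableau for the formula:
1. not (Dia Dia (q implies p) implies Dia (q implies p)) and Dia (not p and q), u
2. not (Dia Dia (q implies p) implies Dia (q implies p)), u
3. Dia (not p and q), u
4. Dia Dia (q implies p), u
5. not Dia (q implies p), u
6. not (q implies p), u
7. q, u
8. not p, u
9. not p and q, v
10. not p, v
11. q, v
12. not (q implies p), v
13. Dia (q implies p), w
14. not (q implies p), w
15. q, w
16. not p, w
17. q implies p, x
18. p, x
Accessibility: uRu, uRv, uRw, vRv, wRw, wRx, xRx
Complete open branch: satisfiable in T, hence also in K (this T-model is also a K-model).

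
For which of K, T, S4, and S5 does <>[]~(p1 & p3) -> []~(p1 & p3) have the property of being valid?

S4-tableau for the negation ~(<>[]~(p1 & p3) -> []~(p1 & p3)):
1. ~(<>[]~(p1 & p3) -> []~(p1 & p3)), w0
2. <>[]~(p1 & p3), w0
3. ~[]~(p1 & p3), w0
4. []~(p1 & p3), w1
5. ~(p1 & p3), w1
6. ~p3, w1
7. p1 & p3, w2
8. p1, w2
9. p3, w2
Accessibility: w0Rw0, w0Rw1, w0Rw2, w1Rw1, w2Rw2
Complete open branch: countermodel on an S4-frame, so not valid in S4, nor in K, T (the same frame is also a K-frame and a T-frame).
S5-tableau for the negation ~(<>[]~(p1 & p3) -> []~(p1 & p3)):
1. ~(<>[]~(p1 & p3) -> []~(p1 & p3)), w0
2. <>[]~(p1 & p3), w0
3. ~[]~(p1 & p3), w0
4. []~(p1 & p3), w1
5. ~(p1 & p3), w0
6. ~(p1 & p3), w1
7. ~p3, w0
8. ~p3, w1
9. p1 & p3, w2
10. p1, w2
11. p3, w2
12. ~(p1 & p3), w2
13. ~p3, w2
Accessibility: w0Rw0, w0Rw1, w0Rw2, w1Rw0, w1Rw1, w1Rw2, w2Rw0, w2Rw1, w2Rw2
Branch closes: p3 and ~p3 both at w2.
Every branch closes (one shown): valid in S5.

S5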